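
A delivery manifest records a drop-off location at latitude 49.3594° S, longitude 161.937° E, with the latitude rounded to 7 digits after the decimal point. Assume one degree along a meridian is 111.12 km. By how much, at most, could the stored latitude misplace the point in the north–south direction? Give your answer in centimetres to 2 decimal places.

Rounding to 7 decimal places leaves the latitude within ±5e-08° of the true value.
So the N–S error is at most 5e-08 × 111120 = 0.005556 m.
That is 0.005556 m = 0.5556 cm.

0.56 centimetres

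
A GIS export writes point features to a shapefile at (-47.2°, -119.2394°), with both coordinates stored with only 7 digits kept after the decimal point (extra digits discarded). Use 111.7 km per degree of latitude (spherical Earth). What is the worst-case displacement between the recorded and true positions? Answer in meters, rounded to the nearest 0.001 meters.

Truncating at 7 decimal places can drop up to a full unit in the last place, so each coordinate may be off by as much as 1e-07°.
Latitude error → 1e-07 × 111700 = 0.01117 m along the meridian.
E–W at 47.2°: 1e-07° × 111700 × cos 47.2° = 1e-07 × 111700 × 0.6794 ≈ 0.00758936 m.
Combining orthogonally: (0.01117² + 0.00758936²)^½ ≈ 0.0135043 m.

0.014 meters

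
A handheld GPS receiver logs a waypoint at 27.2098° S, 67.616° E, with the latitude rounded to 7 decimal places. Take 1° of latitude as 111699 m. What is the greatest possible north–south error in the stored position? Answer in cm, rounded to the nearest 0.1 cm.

Rounding to 7 decimal places leaves the latitude within ±5e-08° of the true value.
North–south distance: 5e-08° × 111699 m/° = 0.00558495 m.
That is 0.00558495 m = 0.55849 cm.

0.6 cm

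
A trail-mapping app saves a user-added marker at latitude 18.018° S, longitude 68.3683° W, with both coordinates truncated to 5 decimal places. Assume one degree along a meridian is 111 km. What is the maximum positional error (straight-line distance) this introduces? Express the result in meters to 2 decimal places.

Truncating at 5 decimal places can drop up to a full unit in the last place, so each coordinate may be off by as much as 1e-05°.
N–S: 1e-05° × 111000 m/° = 1.11 m.
E–W at 18.018°: 1e-05° × 111000 × cos 18.018° = 1e-05 × 111000 × 0.9510 ≈ 1.05556 m.
Worst case both components are at the extreme and orthogonal: √(1.11² + 1.05556²) ≈ 1.53177 m.

1.53 meters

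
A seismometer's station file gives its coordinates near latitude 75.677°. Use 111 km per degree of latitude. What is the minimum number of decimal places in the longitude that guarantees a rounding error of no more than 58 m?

3 decimal places

At 75.677° one degree of longitude covers 111000 × cos 75.677° ≈ 111000 × 0.2474 ≈ 27460.1 m.
Rounding to N decimal places gives at most 0.5 × 10⁻ᴺ degrees of error, i.e. 0.5 × 10⁻ᴺ × 27460.1 m.
Setting 13730 × 10⁻ᴺ ≤ 58 gives 10ᴺ ≥ 236.7, i.e. N ≥ 2.37.
So 3 decimal places suffice (13.7 m); 2 would allow up to 137 m.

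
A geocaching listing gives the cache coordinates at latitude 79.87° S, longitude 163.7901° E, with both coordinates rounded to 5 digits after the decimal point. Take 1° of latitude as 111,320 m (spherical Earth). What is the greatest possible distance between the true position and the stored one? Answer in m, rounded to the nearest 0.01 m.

0.57 m

Rounding to 5 decimal places leaves each coordinate within ±5e-06° of the true value.
North–south component: 5e-06° × 111320 = 0.5566 m.
Longitude error → 5e-06 × 111320 × cos 79.87° = 5e-06 × 111320 × 0.1759 ≈ 0.097896 m.
The two errors are perpendicular, so the maximum displacement is √(0.5566² + 0.097896²) ≈ 0.565144 m.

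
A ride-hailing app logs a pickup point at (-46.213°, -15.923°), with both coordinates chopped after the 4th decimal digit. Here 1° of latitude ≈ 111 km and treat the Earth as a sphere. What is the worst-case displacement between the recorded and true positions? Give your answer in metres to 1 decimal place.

Truncating at 4 decimal places can drop up to a full unit in the last place, so each coordinate may be off by as much as 0.0001°.
North–south component: 0.0001° × 111000 = 11.1 m.
E–W at 46.213°: 0.0001° × 111000 × cos 46.213° = 0.0001 × 111000 × 0.6920 ≈ 7.68097 m.
Worst case both components are at the extreme and orthogonal: √(11.1² + 7.68097²) ≈ 13.4984 m.

13.5 metres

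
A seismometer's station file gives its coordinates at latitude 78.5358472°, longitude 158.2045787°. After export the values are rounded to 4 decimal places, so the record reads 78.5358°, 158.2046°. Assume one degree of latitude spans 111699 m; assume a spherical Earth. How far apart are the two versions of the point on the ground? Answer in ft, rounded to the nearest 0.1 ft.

The latitude changed by +0.0000472° and the longitude by -0.0000213°.
North–south shift: 0.0000472 × 111699 = 5.27219 m.
East–west at this latitude: -0.0000213° × 111699 × cos 78.5358° ≈ -0.0000213 × 22200.8 = -0.472877 m.
Distance: √(5.27219² + 0.472877²) ≈ 5.29336 m.
Converting: 5.29336 m × 3.2808 ft/m ≈ 17.367 ft.

17.4 ft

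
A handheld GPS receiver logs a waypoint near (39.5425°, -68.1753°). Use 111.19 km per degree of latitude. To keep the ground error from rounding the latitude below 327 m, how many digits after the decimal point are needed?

3 decimal places

One degree of latitude covers 111190 m.
Rounding to N decimal places gives at most 0.5 × 10⁻ᴺ degrees of error, i.e. 0.5 × 10⁻ᴺ × 111190 m.
Setting 55595 × 10⁻ᴺ ≤ 327 gives 10ᴺ ≥ 170, i.e. N ≥ 2.23.
At 2 places the error can reach 556 m, but 3 places keeps it to 55.6 m.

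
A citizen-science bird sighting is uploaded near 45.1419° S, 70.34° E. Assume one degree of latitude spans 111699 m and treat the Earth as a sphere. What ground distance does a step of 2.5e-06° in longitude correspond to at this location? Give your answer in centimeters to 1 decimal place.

2.5e-06° of longitude at 45.1419° is 2.5e-06 × 111699 × cos 45.1419° ≈ 2.5e-06 × 78787.3 = 0.196968 m.
That is 0.196968 m = 19.697 cm.

19.7 centimeters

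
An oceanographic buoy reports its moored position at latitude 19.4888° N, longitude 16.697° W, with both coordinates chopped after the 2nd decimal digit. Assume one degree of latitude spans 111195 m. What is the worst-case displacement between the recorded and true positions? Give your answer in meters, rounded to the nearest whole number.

Truncating at 2 decimal places can drop up to a full unit in the last place, so each coordinate may be off by as much as 0.01°.
Latitude error → 0.01 × 111195 = 1111.95 m along the meridian.
Longitude error → 0.01 × 111195 × cos 19.4888° = 0.01 × 111195 × 0.9427 ≈ 1048.24 m.
Combining orthogonally: (1111.95² + 1048.24²)^½ ≈ 1528.15 m.

1528 meters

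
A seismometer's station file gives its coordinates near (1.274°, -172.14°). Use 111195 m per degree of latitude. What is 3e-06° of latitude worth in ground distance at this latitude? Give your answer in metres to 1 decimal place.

0.3 metres

Along a meridian 3e-06° is 3e-06 × 111195 = 0.333585 m.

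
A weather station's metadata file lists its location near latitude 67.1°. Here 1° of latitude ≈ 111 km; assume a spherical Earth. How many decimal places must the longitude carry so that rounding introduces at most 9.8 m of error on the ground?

At 67.1° one degree of longitude covers 111000 × cos 67.1° ≈ 111000 × 0.3891 ≈ 43192.8 m.
Rounding to N decimal places gives at most 0.5 × 10⁻ᴺ degrees of error, i.e. 0.5 × 10⁻ᴺ × 43192.8 m.
Setting 21596.4 × 10⁻ᴺ ≤ 9.8 gives 10ᴺ ≥ 2204, i.e. N ≥ 3.34.
At 3 places the error can reach 21.6 m, but 4 places keeps it to 2.16 m.

4 decimal places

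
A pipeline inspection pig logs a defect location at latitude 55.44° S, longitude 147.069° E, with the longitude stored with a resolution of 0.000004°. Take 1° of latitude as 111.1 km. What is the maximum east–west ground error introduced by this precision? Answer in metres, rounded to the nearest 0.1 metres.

0.1 metres

With a 0.000004° grid the true value lies within half a step, ±0.000004°/2 = ±2e-06°, of the stored one.
At latitude 55.44° a degree of longitude spans 111100 m × cos 55.44° = 111100 × 0.5673 ≈ 63023.6 m.
East–west error: 2e-06° × 63023.6 m/° ≈ 0.126047 m.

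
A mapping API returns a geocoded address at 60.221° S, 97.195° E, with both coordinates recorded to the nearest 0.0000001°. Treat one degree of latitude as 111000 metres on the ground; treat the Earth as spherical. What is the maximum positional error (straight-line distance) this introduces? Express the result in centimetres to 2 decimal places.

Rounding to 7 decimal places leaves each coordinate within ±5e-08° of the true value.
Latitude error → 5e-08 × 111000 = 0.00555 m along the meridian.
E–W at 60.221°: 5e-08° × 111000 × cos 60.221° = 5e-08 × 111000 × 0.4967 ≈ 0.00275644 m.
Worst case both components are at the extreme and orthogonal: √(0.00555² + 0.00275644²) ≈ 0.00619681 m.
That is 0.00619681 m = 0.61968 cm.

0.62 centimetres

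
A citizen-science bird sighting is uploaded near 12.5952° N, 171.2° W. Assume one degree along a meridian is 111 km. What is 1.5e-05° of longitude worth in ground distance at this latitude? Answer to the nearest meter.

2 meters

One degree of longitude here spans 111000 × cos 12.5952° = 111000 × 0.9759 ≈ 108329 m; 1.5e-05° of that is 1.62493 m.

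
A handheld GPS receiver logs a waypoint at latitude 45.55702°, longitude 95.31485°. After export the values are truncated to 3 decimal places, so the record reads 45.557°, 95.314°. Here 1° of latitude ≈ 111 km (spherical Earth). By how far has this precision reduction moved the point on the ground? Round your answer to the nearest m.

66 m

The latitude changed by +0.00002° and the longitude by +0.00085°.
N–S: 0.00002° × 111000 m/° = 2.22 m.
E–W at 45.557°: 0.00085° × 111000 × cos 45.557° = 0.00085 × 111000 × 0.7002 ≈ 66.0638 m.
Combined displacement = (2.22² + 66.0638²)^½ ≈ 66.1011 m.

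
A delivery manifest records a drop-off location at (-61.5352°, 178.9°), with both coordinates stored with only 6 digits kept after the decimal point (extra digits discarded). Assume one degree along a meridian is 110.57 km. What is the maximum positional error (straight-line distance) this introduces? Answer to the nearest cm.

12 cm

Truncating at 6 decimal places can drop up to a full unit in the last place, so each coordinate may be off by as much as 1e-06°.
North–south component: 1e-06° × 110570 = 0.11057 m.
East–west component at 61.5352°: 1e-06° × 110570 × cos 61.5352° ≈ 1e-06 × 52699.7 ≈ 0.0526997 m.
Worst case both components are at the extreme and orthogonal: √(0.11057² + 0.0526997²) ≈ 0.122487 m.
That is 0.122487 m = 12.249 cm.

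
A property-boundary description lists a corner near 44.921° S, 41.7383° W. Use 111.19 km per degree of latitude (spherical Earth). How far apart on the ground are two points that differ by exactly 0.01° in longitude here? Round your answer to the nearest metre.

0.01° of longitude at 44.921° is 0.01 × 111190 × cos 44.921° ≈ 0.01 × 78731.5 = 787.315 m.

787 metres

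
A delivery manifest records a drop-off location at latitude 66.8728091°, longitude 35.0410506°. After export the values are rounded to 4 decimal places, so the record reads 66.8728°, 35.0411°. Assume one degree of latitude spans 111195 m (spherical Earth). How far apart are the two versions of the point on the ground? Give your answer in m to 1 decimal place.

2.4 m

Δlat = 66.8728091 − 66.8728 = +0.0000091°; Δlon = 35.0410506 − 35.0411 = -0.0000494°.
N–S: 0.0000091° × 111195 m/° = 1.01187 m.
East–west at this latitude: -0.0000494° × 111195 × cos 66.8728° ≈ -0.0000494 × 43674.5 = -2.15752 m.
Combined displacement = (1.01187² + 2.15752²)^½ ≈ 2.38302 m.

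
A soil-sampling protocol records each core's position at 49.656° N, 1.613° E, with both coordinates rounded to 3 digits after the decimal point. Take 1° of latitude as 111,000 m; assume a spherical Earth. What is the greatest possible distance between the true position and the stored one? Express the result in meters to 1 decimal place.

66.1 meters

Rounding to 3 decimal places leaves each coordinate within ±0.0005° of the true value.
North–south component: 0.0005° × 111000 = 55.5 m.
E–W at 49.656°: 0.0005° × 111000 × cos 49.656° = 0.0005 × 111000 × 0.6474 ≈ 35.9293 m.
Combining orthogonally: (55.5² + 35.9293²)^½ ≈ 66.1148 m.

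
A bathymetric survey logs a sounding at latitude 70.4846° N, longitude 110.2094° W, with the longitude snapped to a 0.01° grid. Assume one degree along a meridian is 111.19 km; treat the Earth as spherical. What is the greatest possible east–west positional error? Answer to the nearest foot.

With a 0.01° grid the true value lies within half a step, ±0.01°/2 = ±0.005°, of the stored one.
Parallels shrink by cos φ, so at 70.4846° a degree of longitude is 111190 × 0.3341 ≈ 37144.2 m.
East–west error: 0.005° × 37144.2 m/° ≈ 185.721 m.
Converting: 185.721 m × 3.2808 ft/m ≈ 609.32 ft.

609 feet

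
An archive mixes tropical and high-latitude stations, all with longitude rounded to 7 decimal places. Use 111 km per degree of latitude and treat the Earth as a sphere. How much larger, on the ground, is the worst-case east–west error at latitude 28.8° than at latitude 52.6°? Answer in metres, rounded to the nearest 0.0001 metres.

Rounding to 7 decimal places leaves the longitude within ±5e-08° of the true value.
At 28.8°: 5e-08° × 111000 × cos 28.8° = 5e-08 × 111000 × 0.8763 ≈ 0.0048635 m.
Error at 52.6° = 5e-08° × 111000 × cos 52.6° ≈ 0.00555 × 0.6074 = 0.0033709 m.
So the lower-latitude error exceeds the higher by 0.0048635 − 0.0033709 = 0.0014926 m.

0.0015 metres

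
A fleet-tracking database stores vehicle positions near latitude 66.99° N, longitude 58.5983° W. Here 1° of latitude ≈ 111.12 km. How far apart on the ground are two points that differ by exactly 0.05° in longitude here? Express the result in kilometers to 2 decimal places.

0.05° of longitude at 66.99° is 0.05 × 111120 × cos 66.99° ≈ 0.05 × 43435.9 = 2171.79 m.
That is 2171.79 m = 2.1718 km.

2.17 kilometers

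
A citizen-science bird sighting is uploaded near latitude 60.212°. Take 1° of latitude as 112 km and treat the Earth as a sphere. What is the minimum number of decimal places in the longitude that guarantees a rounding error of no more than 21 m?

At 60.212° one degree of longitude covers 112000 × cos 60.212° ≈ 112000 × 0.4968 ≈ 55640.7 m.
Rounding to N decimal places gives at most 0.5 × 10⁻ᴺ degrees of error, i.e. 0.5 × 10⁻ᴺ × 55640.7 m.
Need 0.5 × 55640.7 × 10⁻ᴺ ≤ 21 → 10⁻ᴺ ≤ 7.548e-04, so N ≥ 3.12.
So 4 decimal places suffice (2.78 m); 3 would allow up to 27.8 m.

4 decimal places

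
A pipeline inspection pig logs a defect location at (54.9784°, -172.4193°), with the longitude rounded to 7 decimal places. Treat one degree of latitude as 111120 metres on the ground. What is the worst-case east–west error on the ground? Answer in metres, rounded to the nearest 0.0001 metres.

Rounding to 7 decimal places leaves the longitude within ±5e-08° of the true value.
Parallels shrink by cos φ, so at 54.9784° a degree of longitude is 111120 × 0.5739 ≈ 63770.1 m.
East–west error: 5e-08° × 63770.1 m/° ≈ 0.00318851 m.

0.0032 metres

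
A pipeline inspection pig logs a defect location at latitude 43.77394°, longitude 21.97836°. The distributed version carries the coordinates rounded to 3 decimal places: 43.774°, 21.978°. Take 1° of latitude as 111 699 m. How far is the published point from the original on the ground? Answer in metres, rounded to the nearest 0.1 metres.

29.8 metres

The latitude changed by -0.00006° and the longitude by +0.00036°.
N–S: -0.00006° × 111699 m/° = -6.70194 m.
E–W at 43.774°: 0.00036° × 111699 × cos 43.774° = 0.00036 × 111699 × 0.7221 ≈ 29.0358 m.
Combined displacement = (6.70194² + 29.0358²)^½ ≈ 29.7992 m.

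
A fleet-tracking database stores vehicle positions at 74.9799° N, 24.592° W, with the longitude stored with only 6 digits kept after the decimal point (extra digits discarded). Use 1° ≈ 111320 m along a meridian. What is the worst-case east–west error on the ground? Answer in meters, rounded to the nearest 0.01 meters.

Truncating at 6 decimal places can drop up to a full unit in the last place, so the longitude may be off by as much as 1e-06°.
One degree of longitude at 74.9799° is 111320 × cos 74.9799° ≈ 111320 × 0.2592 = 28849.5 m.
East–west error: 1e-06° × 28849.5 m/° ≈ 0.0288495 m.

0.03 meters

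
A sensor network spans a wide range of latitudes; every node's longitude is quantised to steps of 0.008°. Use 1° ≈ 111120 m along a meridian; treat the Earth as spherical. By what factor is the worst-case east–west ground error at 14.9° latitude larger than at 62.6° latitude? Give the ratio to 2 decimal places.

2.10

With a 0.008° grid the true value lies within half a step, ±0.008°/2 = ±0.004°, of the stored one.
Error at 14.9° = 0.004° × 111120 × cos 14.9° ≈ 444.48 × 0.9664 = 429.53 m.
Error at 62.6° = 0.004° × 111120 × cos 62.6° ≈ 444.48 × 0.4602 = 204.55 m.
The ratio reduces to cos 14.9° / cos 62.6° = 0.9664/0.4602 ≈ 2.0999.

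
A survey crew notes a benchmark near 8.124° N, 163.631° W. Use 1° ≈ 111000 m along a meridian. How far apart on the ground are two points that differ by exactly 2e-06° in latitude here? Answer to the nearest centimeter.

2e-06° × 111000 m/° = 0.222 m.
That is 0.222 m = 22.2 cm.

22 centimeters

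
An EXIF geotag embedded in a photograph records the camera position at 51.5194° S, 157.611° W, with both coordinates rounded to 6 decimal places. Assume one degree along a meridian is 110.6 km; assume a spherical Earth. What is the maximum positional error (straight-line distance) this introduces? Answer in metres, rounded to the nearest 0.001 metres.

Rounding to 6 decimal places leaves each coordinate within ±5e-07° of the true value.
North–south component: 5e-07° × 110600 = 0.0553 m.
E–W at 51.5194°: 5e-07° × 110600 × cos 51.5194° = 5e-07 × 110600 × 0.6222 ≈ 0.0344104 m.
Combining orthogonally: (0.0553² + 0.0344104²)^½ ≈ 0.0651319 m.

0.065 metres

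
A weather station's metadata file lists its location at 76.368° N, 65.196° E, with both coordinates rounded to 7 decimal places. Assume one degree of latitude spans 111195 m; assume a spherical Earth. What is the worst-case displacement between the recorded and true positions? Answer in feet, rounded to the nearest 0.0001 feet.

0.0187 feet

Rounding to 7 decimal places leaves each coordinate within ±5e-08° of the true value.
Latitude error → 5e-08 × 111195 = 0.00555975 m along the meridian.
East–west component at 76.368°: 5e-08° × 111195 × cos 76.368° ≈ 5e-08 × 26207 ≈ 0.00131035 m.
The two errors are perpendicular, so the maximum displacement is √(0.00555975² + 0.00131035²) ≈ 0.00571208 m.
Converting: 0.00571208 m × 3.2808 ft/m ≈ 0.01874 ft.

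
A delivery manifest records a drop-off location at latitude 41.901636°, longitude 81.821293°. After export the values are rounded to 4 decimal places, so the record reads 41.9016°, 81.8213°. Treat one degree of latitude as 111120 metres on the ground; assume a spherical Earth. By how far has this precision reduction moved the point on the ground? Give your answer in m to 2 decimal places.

4.04 m

Δlat = 41.901636 − 41.9016 = +0.000036°; Δlon = 81.821293 − 81.8213 = -0.000007°.
North–south shift: 0.000036 × 111120 = 4.00032 m.
E–W at 41.9016°: -0.000007° × 111120 × cos 41.9016° = -0.000007 × 111120 × 0.7443 ≈ -0.578941 m.
Combined displacement = (4.00032² + 0.578941²)^½ ≈ 4.042 m.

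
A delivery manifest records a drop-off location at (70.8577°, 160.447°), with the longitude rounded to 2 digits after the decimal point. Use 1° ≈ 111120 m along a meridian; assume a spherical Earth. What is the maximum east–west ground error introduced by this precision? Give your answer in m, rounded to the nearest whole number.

Rounding to 2 decimal places leaves the longitude within ±0.005° of the true value.
One degree of longitude at 70.8577° is 111120 × cos 70.8577° ≈ 111120 × 0.3279 = 36438 m.
Maximum E–W displacement: 0.005 × 36438 = 182.19 m.

182 m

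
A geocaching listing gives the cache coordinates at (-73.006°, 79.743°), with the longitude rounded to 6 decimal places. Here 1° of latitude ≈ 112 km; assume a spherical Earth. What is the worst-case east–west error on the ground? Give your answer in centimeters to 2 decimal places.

Rounding to 6 decimal places leaves the longitude within ±5e-07° of the true value.
Parallels shrink by cos φ, so at 73.006° a degree of longitude is 112000 × 0.2923 ≈ 32734.4 m.
Maximum E–W displacement: 5e-07 × 32734.4 = 0.0163672 m.
That is 0.0163672 m = 1.6367 cm.

1.64 centimeters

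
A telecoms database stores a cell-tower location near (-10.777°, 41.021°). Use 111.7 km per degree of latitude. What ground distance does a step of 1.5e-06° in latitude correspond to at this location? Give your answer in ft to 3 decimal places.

1.5e-06° × 111700 m/° = 0.16755 m.
Converting: 0.16755 m × 3.2808 ft/m ≈ 0.5497 ft.

0.550 ft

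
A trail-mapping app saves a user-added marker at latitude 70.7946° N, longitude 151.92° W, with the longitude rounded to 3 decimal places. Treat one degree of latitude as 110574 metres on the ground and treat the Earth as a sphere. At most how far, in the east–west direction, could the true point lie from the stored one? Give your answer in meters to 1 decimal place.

Rounding to 3 decimal places leaves the longitude within ±0.0005° of the true value.
Parallels shrink by cos φ, so at 70.7946° a degree of longitude is 110574 × 0.3290 ≈ 36373.9 m.
East–west error: 0.0005° × 36373.9 m/° ≈ 18.187 m.

18.2 meters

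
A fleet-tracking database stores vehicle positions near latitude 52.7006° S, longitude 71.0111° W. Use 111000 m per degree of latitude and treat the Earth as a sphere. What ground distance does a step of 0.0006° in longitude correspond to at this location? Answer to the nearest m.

40 m

One degree of longitude here spans 111000 × cos 52.7006° = 111000 × 0.6060 ≈ 67263.8 m; 0.0006° of that is 40.3583 m.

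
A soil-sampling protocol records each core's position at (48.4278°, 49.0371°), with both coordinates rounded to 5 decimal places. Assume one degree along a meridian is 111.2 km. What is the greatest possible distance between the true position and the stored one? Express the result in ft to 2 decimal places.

2.19 ft

Rounding to 5 decimal places leaves each coordinate within ±5e-06° of the true value.
N–S: 5e-06° × 111200 m/° = 0.556 m.
Longitude error → 5e-06 × 111200 × cos 48.4278° = 5e-06 × 111200 × 0.6636 ≈ 0.368941 m.
Worst case both components are at the extreme and orthogonal: √(0.556² + 0.368941²) ≈ 0.667273 m.
In feet: 0.667273 m ÷ 0.3048 ≈ 2.1892 ft.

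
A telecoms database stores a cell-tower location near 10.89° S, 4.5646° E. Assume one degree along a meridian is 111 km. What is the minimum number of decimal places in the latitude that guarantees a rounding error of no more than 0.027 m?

7

One degree of latitude covers 111000 m.
N decimal places → at most half a unit in the last place, 0.5 × 10⁻ᴺ° = 111000/2 × 10⁻ᴺ m.
Need 0.5 × 111000 × 10⁻ᴺ ≤ 0.027 → 10⁻ᴺ ≤ 4.865e-07, so N ≥ 6.31.
N = 6 would give 0.0555 m (too coarse); N = 7 gives 0.00555 m ≤ 0.027 m.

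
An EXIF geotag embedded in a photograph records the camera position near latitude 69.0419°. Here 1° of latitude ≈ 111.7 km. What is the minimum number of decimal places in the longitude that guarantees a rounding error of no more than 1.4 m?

At 69.0419° one degree of longitude covers 111700 × cos 69.0419° ≈ 111700 × 0.3577 ≈ 39953.4 m.
N decimal places → at most half a unit in the last place, 0.5 × 10⁻ᴺ° = 39953.4/2 × 10⁻ᴺ m.
Need 0.5 × 39953.4 × 10⁻ᴺ ≤ 1.4 → 10⁻ᴺ ≤ 7.008e-05, so N ≥ 4.15.
N = 4 would give 2 m (too coarse); N = 5 gives 0.2 m ≤ 1.4 m.

5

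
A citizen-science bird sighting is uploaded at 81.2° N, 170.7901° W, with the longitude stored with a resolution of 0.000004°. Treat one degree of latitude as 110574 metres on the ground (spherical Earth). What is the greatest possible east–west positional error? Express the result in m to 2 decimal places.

With a 0.000004° grid the true value lies within half a step, ±0.000004°/2 = ±2e-06°, of the stored one.
One degree of longitude at 81.2° is 110574 × cos 81.2° ≈ 110574 × 0.1530 = 16916.3 m.
Maximum E–W displacement: 2e-06 × 16916.3 = 0.0338325 m.

0.03 m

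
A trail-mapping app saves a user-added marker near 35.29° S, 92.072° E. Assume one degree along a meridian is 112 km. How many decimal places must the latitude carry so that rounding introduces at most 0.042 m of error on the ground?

One degree of latitude covers 112000 m.
Rounding to N decimal places gives at most 0.5 × 10⁻ᴺ degrees of error, i.e. 0.5 × 10⁻ᴺ × 112000 m.
Setting 56000 × 10⁻ᴺ ≤ 0.042 gives 10ᴺ ≥ 1.333e+06, i.e. N ≥ 6.12.
So 7 decimal places suffice (0.0056 m); 6 would allow up to 0.056 m.

7 decimal places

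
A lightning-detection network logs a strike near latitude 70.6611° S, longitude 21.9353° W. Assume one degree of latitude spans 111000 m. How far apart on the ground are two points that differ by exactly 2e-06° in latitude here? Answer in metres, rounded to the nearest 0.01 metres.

0.22 metres

Along a meridian 2e-06° is 2e-06 × 111000 = 0.222 m.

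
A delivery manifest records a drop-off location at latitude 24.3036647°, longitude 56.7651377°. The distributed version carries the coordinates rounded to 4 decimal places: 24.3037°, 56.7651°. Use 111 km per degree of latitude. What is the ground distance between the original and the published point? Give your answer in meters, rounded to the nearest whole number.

5 meters

The latitude changed by -0.0000353° and the longitude by +0.0000377°.
N–S: -0.0000353° × 111000 m/° = -3.9183 m.
East–west at this latitude: 0.0000377° × 111000 × cos 24.3037° ≈ 0.0000377 × 101163 = 3.81384 m.
Hypotenuse of the two orthogonal shifts: √(3.9183² + 3.81384²) = 5.46795 m.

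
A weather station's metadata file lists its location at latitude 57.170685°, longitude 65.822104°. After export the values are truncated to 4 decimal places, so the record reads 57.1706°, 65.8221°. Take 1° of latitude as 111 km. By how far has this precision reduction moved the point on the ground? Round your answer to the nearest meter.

9 meters

The latitude changed by +0.000085° and the longitude by +0.000004°.
North–south shift: 0.000085 × 111000 = 9.435 m.
E–W at 57.1706°: 0.000004° × 111000 × cos 57.1706° = 0.000004 × 111000 × 0.5421 ≈ 0.24071 m.
Distance: √(9.435² + 0.24071²) ≈ 9.43807 m.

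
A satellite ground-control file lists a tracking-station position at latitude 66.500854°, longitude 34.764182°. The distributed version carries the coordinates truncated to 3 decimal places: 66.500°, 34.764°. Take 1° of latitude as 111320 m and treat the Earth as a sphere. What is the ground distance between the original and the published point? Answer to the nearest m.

95 m

Δlat = 66.500854 − 66.500 = +0.000854°; Δlon = 34.764182 − 34.764 = +0.000182°.
North–south shift: 0.000854 × 111320 = 95.0673 m.
East–west at this latitude: 0.000182° × 111320 × cos 66.5° ≈ 0.000182 × 44388.7 = 8.07875 m.
Distance: √(95.0673² + 8.07875²) ≈ 95.4099 m.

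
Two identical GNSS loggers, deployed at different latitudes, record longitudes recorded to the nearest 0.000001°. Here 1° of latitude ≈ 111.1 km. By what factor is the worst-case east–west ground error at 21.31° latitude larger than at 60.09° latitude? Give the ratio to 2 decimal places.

Rounding to 6 decimal places leaves the longitude within ±5e-07° of the true value.
At 21.31°: 5e-07° × 111100 × cos 21.31° = 5e-07 × 111100 × 0.9316 ≈ 0.051752 m.
Error at 60.09° = 5e-07° × 111100 × cos 60.09° ≈ 0.05555 × 0.4986 = 0.027699 m.
The ratio reduces to cos 21.31° / cos 60.09° = 0.9316/0.4986 ≈ 1.8683.

1.87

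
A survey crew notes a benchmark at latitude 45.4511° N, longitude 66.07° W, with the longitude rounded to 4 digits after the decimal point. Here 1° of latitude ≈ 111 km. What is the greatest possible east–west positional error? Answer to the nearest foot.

Rounding to 4 decimal places leaves the longitude within ±5e-05° of the true value.
One degree of longitude at 45.4511° is 111000 × cos 45.4511° ≈ 111000 × 0.7015 = 77868.5 m.
So at most 5e-05° × 77868.5 ≈ 3.89342 m east–west.
Converting: 3.89342 m × 3.2808 ft/m ≈ 12.774 ft.

13 feet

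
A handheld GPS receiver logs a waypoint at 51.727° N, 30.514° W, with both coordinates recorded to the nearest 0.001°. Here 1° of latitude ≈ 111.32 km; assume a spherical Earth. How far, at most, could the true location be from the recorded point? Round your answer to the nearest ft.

215 ft

Rounding to 3 decimal places leaves each coordinate within ±0.0005° of the true value.
N–S: 0.0005° × 111320 m/° = 55.66 m.
E–W at 51.727°: 0.0005° × 111320 × cos 51.727° = 0.0005 × 111320 × 0.6194 ≈ 34.4763 m.
Worst case both components are at the extreme and orthogonal: √(55.66² + 34.4763²) ≈ 65.4725 m.
Converting: 65.4725 m × 3.2808 ft/m ≈ 214.8 ft.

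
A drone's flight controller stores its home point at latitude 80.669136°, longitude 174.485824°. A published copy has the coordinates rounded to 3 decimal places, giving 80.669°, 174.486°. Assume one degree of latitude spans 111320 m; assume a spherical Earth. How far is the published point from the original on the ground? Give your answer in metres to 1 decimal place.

The latitude changed by +0.000136° and the longitude by -0.000176°.
N–S: 0.000136° × 111320 m/° = 15.1395 m.
E–W at 80.669°: -0.000176° × 111320 × cos 80.669° = -0.000176 × 111320 × 0.1621 ≈ -3.17665 m.
Distance: √(15.1395² + 3.17665²) ≈ 15.4692 m.

15.5 metres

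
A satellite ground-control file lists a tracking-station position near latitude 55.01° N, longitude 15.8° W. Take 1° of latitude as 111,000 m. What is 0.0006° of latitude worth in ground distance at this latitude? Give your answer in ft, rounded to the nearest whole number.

219 ft

Along a meridian 0.0006° is 0.0006 × 111000 = 66.6 m.
In feet: 66.6 m ÷ 0.3048 ≈ 218.5 ft.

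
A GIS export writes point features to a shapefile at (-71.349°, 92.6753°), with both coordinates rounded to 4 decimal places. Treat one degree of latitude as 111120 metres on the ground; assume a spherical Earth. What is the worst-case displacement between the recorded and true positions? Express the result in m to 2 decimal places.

5.83 m

Rounding to 4 decimal places leaves each coordinate within ±5e-05° of the true value.
Latitude error → 5e-05 × 111120 = 5.556 m along the meridian.
E–W at 71.349°: 5e-05° × 111120 × cos 71.349° = 5e-05 × 111120 × 0.3198 ≈ 1.77682 m.
Worst case both components are at the extreme and orthogonal: √(5.556² + 1.77682²) ≈ 5.8332 m.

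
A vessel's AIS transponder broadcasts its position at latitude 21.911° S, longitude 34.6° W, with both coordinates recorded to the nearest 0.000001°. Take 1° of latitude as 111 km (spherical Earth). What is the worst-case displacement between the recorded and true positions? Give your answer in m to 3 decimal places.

Rounding to 6 decimal places leaves each coordinate within ±5e-07° of the true value.
North–south component: 5e-07° × 111000 = 0.0555 m.
Longitude error → 5e-07 × 111000 × cos 21.911° = 5e-07 × 111000 × 0.9278 ≈ 0.0514909 m.
Worst case both components are at the extreme and orthogonal: √(0.0555² + 0.0514909²) ≈ 0.0757071 m.

0.076 m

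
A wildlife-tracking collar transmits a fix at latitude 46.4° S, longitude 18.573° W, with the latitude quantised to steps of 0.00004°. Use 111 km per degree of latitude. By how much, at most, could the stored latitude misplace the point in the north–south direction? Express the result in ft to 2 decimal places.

With a 0.00004° grid the true value lies within half a step, ±0.00004°/2 = ±2e-05°, of the stored one.
North–south distance: 2e-05° × 111000 m/° = 2.22 m.
Converting: 2.22 m × 3.2808 ft/m ≈ 7.2835 ft.

7.28 ft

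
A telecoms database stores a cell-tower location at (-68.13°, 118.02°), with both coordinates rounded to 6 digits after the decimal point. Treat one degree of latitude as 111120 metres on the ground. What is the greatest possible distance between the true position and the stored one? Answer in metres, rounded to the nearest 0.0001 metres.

Rounding to 6 decimal places leaves each coordinate within ±5e-07° of the true value.
Latitude error → 5e-07 × 111120 = 0.05556 m along the meridian.
Longitude error → 5e-07 × 111120 × cos 68.13° = 5e-07 × 111120 × 0.3725 ≈ 0.0206962 m.
Worst case both components are at the extreme and orthogonal: √(0.05556² + 0.0206962²) ≈ 0.0592895 m.

0.0593 metres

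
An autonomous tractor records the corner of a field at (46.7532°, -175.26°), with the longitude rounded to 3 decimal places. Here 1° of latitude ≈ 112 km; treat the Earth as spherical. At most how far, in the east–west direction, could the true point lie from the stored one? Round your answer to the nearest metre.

38 metres

Rounding to 3 decimal places leaves the longitude within ±0.0005° of the true value.
Parallels shrink by cos φ, so at 46.7532° a degree of longitude is 112000 × 0.6851 ≈ 76735.9 m.
Maximum E–W displacement: 0.0005 × 76735.9 = 38.368 m.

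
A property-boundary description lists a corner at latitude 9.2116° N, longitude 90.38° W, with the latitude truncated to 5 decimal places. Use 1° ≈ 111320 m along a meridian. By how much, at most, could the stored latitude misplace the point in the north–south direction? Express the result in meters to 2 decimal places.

Truncating at 5 decimal places can drop up to a full unit in the last place, so the latitude may be off by as much as 1e-05°.
North–south distance: 1e-05° × 111320 m/° = 1.1132 m.

1.11 meters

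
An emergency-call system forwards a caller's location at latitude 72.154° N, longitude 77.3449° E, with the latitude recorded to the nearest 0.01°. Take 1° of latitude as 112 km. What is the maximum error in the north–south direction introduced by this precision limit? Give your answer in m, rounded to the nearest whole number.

560 m

Rounding to 2 decimal places leaves the latitude within ±0.005° of the true value.
So the N–S error is at most 0.005 × 112000 = 560 m.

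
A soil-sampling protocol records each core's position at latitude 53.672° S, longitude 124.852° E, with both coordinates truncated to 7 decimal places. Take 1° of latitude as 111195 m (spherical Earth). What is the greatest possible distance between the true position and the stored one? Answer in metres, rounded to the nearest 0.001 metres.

0.013 metres

Truncating at 7 decimal places can drop up to a full unit in the last place, so each coordinate may be off by as much as 1e-07°.
Latitude error → 1e-07 × 111195 = 0.0111195 m along the meridian.
E–W at 53.672°: 1e-07° × 111195 × cos 53.672° = 1e-07 × 111195 × 0.5924 ≈ 0.00658727 m.
Worst case both components are at the extreme and orthogonal: √(0.0111195² + 0.00658727²) ≈ 0.0129242 m.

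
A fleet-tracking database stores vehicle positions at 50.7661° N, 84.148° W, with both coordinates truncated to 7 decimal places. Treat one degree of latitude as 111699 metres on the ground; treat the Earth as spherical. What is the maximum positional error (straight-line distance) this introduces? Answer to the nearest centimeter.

Truncating at 7 decimal places can drop up to a full unit in the last place, so each coordinate may be off by as much as 1e-07°.
North–south component: 1e-07° × 111699 = 0.0111699 m.
E–W at 50.7661°: 1e-07° × 111699 × cos 50.7661° = 1e-07 × 111699 × 0.6325 ≈ 0.00706482 m.
Combining orthogonally: (0.0111699² + 0.00706482²)^½ ≈ 0.0132166 m.
That is 0.0132166 m = 1.3217 cm.

1 centimeters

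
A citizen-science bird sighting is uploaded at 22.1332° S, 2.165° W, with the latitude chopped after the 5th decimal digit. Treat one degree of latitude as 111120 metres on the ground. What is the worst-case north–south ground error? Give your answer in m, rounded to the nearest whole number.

Truncating at 5 decimal places can drop up to a full unit in the last place, so the latitude may be off by as much as 1e-05°.
So the N–S error is at most 1e-05 × 111120 = 1.1112 m.

1 m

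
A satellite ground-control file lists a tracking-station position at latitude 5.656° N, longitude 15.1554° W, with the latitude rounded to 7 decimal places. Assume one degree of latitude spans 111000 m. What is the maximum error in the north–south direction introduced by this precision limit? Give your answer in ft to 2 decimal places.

Rounding to 7 decimal places leaves the latitude within ±5e-08° of the true value.
North–south distance: 5e-08° × 111000 m/° = 0.00555 m.
In feet: 0.00555 m ÷ 0.3048 ≈ 0.018209 ft.

0.02 ft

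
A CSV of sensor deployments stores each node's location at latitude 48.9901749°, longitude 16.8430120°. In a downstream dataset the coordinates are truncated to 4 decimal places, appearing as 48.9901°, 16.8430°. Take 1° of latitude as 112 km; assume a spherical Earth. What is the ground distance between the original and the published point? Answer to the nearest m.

8 m

Δlat = 48.9901749 − 48.9901 = +0.0000749°; Δlon = 16.8430120 − 16.8430 = +0.0000120°.
North–south shift: 0.0000749 × 112000 = 8.3888 m.
E–W at 48.9901°: 0.0000120° × 112000 × cos 48.9901° = 0.0000120 × 112000 × 0.6562 ≈ 0.881919 m.
Hypotenuse of the two orthogonal shifts: √(8.3888² + 0.881919²) = 8.43503 m.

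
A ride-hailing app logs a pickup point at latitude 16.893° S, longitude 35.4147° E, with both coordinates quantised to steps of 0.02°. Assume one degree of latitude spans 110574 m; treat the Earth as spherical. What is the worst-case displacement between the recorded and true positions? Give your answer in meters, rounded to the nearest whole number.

1530 meters

With a 0.02° grid the true value lies within half a step, ±0.02°/2 = ±0.01°, of the stored one.
North–south component: 0.01° × 110574 = 1105.74 m.
E–W at 16.893°: 0.01° × 110574 × cos 16.893° = 0.01 × 110574 × 0.9568 ≈ 1058.03 m.
The two errors are perpendicular, so the maximum displacement is √(1105.74² + 1058.03²) ≈ 1530.39 m.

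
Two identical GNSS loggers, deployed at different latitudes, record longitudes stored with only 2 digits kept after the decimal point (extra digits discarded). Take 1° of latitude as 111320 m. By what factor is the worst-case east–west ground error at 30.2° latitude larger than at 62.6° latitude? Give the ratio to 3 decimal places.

Truncating at 2 decimal places can drop up to a full unit in the last place, so the longitude may be off by as much as 0.01°.
Error at 30.2° = 0.01° × 111320 × cos 30.2° ≈ 1113.2 × 0.8643 = 962.11 m.
At 62.6°: 0.01° × 111320 × cos 62.6° = 0.01 × 111320 × 0.4602 ≈ 512.29 m.
The ratio reduces to cos 30.2° / cos 62.6° = 0.8643/0.4602 ≈ 1.8780.

1.878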